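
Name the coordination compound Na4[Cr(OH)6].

The 4 sodium counter-ions carry a total charge of +4, so each complex ion is 4−.
Ligand charges: 6×hydroxo (-1 each); total -6. So Cr + (-6) = 4−, giving Cr = +2.
The complex ion is anionic, so chromium takes the -ate form chromate(II).

sodium hexahydroxochromate(II)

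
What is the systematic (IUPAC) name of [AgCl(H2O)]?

There is no counter-ion, so the complex is neutral overall.
Ligand charges: 1×aqua (neutral), 1×chloro (-1 each); total -1. So Ag + (-1) = 0, giving Ag = +1.
Ligands are named alphabetically: aqua before chloro.

aquachlorosilver(I)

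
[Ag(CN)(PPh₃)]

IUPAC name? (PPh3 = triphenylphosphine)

cyano(triphenylphosphine)silver(I)

There is no counter-ion, so the complex is neutral overall.
Ligand charges: 1×cyano (-1 each), 1×triphenylphosphine (neutral); total -1. So Ag + (-1) = 0, giving Ag = +1.
Ligands are named alphabetically: cyano before triphenylphosphine.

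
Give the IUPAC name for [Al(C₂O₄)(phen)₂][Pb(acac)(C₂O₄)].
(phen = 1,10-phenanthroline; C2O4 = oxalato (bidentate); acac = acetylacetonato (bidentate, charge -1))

oxalatobis(1,10-phenanthroline)aluminium(III) (acetylacetonato)oxalatoplumbate(II)

Both ions are complex: the cation is named first with the plain metal name, the anion second with the -ate form; each ion's ligands are alphabetised independently.
Aluminium is always +3 in its complexes; the cation's ligand charges sum to -2, so the complex cation is 1+.
A 1:1 salt means the anion carries the equal and opposite charge, 1−.
Anion: ligand charges sum to -3; for the ion to be 1−, Pb = +2.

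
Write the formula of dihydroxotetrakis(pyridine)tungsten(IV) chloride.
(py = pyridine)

Ligands: 4 pyridine (py, neutral), 2 hydroxo (OH, -1). Ligand charge sum = -2.
With W in oxidation state +4, the complex ion is [W...]^2+.
Charge balance with chloride (-1) requires 1 complex ion per 2 chloride.

[W(OH)2(py)4]Cl2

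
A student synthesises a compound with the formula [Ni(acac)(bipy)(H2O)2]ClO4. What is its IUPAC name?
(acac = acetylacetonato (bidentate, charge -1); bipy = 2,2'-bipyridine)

(acetylacetonato)diaqua(2,2'-bipyridine)nickel(II) perchlorate

The 1 perchlorate counter-ion carries a total charge of -1, so each complex ion is 1+.
Ligand charges: 1×acetylacetonato (-1 each), 2×aqua (neutral), 1×2,2'-bipyridine (neutral); total -1. So Ni + (-1) = 1+, giving Ni = +2.
Ligands are named alphabetically: acetylacetonato before aqua before bipyridine.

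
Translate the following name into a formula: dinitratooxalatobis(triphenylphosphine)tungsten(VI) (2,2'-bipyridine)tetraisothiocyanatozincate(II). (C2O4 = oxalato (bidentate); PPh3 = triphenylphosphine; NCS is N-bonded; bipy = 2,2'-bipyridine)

Cation [W…]: ligand charges -4, W(VI) ⇒ ion charge 2+.
Anion [Zn…]: ligand charges -4, Zn(II) ⇒ ion charge 2−.

[W(C2O4)(NO3)2(PPh3)2][Zn(bipy)(NCS)4]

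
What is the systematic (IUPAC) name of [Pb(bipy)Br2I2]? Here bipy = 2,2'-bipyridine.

(2,2'-bipyridine)dibromodiiodolead(IV)

There is no counter-ion, so the complex is neutral overall.
Ligand charges: 2×bromo (-1 each), 1×2,2'-bipyridine (neutral), 2×iodo (-1 each); total -4. So Pb + (-4) = 0, giving Pb = +4.
Ligands are named alphabetically: bipyridine before bromo before iodo.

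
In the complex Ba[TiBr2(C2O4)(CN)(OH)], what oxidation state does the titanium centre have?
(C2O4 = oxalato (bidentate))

1 barium outside the brackets (+2 each) → the complex ion is 2−.
Ligand charges: 1×C2O4 = -2; 2×Br = -2; 1×OH = -1; 1×CN = -1; sum -6.
Ti + (-6) = 2− ⇒ Ti is +4.

+4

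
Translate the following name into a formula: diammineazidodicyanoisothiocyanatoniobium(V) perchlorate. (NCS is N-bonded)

Ligands: 1 azido (N3, -1), 1 isothiocyanato (NCS, -1), 2 cyano (CN, -1), 2 ammine (NH3, neutral). Ligand charge sum = -4.
With Nb in oxidation state +5, the complex ion is [Nb...]^1+.
Charge balance with perchlorate (-1) requires 1 complex ion per 1 perchlorate.

[Nb(CN)2(N3)(NCS)(NH3)2]ClO4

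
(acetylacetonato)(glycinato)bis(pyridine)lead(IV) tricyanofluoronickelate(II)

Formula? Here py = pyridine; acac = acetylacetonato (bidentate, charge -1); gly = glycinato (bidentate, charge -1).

Cation [Pb…]: ligand charges -2, Pb(IV) ⇒ ion charge 2+.
Anion [Ni…]: ligand charges -4, Ni(II) ⇒ ion charge 2−.

[Pb(acac)(gly)(py)2][Ni(CN)3F]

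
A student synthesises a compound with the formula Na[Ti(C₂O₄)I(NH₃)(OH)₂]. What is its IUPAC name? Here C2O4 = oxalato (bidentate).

The 1 sodium counter-ion carries a total charge of +1, so each complex ion is 1−.
Ligand charges: 2×hydroxo (-1 each), 1×oxalato (-2 each), 1×iodo (-1 each), 1×ammine (neutral); total -5. So Ti + (-5) = 1−, giving Ti = +4.
Ligands are named alphabetically: ammine before hydroxo before iodo before oxalato.
The complex ion is anionic, so titanium takes the -ate form titanate(IV).

sodium amminedihydroxoiodooxalatotitanate(IV)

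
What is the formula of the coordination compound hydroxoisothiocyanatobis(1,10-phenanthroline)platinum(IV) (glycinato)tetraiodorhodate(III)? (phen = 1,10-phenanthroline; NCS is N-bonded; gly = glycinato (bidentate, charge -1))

Cation [Pt…]: ligand charges -2, Pt(IV) ⇒ ion charge 2+.
Anion [Rh…]: ligand charges -5, Rh(III) ⇒ ion charge 2−.
One 2+ cation balances one 2− anion.

[Pt(NCS)(OH)(phen)2][Rh(gly)I4]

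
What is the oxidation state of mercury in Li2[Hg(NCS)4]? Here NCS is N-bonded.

2 lithium outside the brackets (+1 each) → the complex ion is 2−.
Ligand charges: 4×NCS = -4; sum -4.
Hg + (-4) = 2− ⇒ Hg is +2.

+2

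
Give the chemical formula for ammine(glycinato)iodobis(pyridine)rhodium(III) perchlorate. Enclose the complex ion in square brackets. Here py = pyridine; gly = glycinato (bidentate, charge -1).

[Rh(gly)I(NH3)(py)2]ClO4

Ligands: 1 ammine (NH3, neutral), 1 iodo (I, -1), 2 pyridine (py, neutral), 1 glycinato (gly, -1). Ligand charge sum = -2.
With Rh in oxidation state +3, the complex ion is [Rh...]^1+.
Charge balance with perchlorate (-1) requires 1 complex ion per 1 perchlorate.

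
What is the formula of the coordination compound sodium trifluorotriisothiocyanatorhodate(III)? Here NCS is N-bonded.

Ligands: 3 fluoro (F, -1), 3 isothiocyanato (NCS, -1). Ligand charge sum = -6.
With Rh in oxidation state +3, the complex ion is [Rh...]^3−.
Charge balance with sodium (+1) requires 1 complex ion per 3 sodium.

Na3[RhF3(NCS)3]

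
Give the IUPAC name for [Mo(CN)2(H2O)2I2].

diaquadicyanodiiodomolybdenum(IV)

There is no counter-ion, so the complex is neutral overall.
Ligand charges: 2×aqua (neutral), 2×cyano (-1 each), 2×iodo (-1 each); total -4. So Mo + (-4) = 0, giving Mo = +4.
Ligands are named alphabetically: aqua before cyano before iodo.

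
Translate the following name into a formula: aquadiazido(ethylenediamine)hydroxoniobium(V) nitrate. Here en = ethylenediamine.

[Nb(en)(H2O)(N3)2(OH)](NO3)2

Ligands: 1 aqua (H2O, neutral), 2 azido (N3, -1), 1 ethylenediamine (en, neutral), 1 hydroxo (OH, -1). Ligand charge sum = -3.
With Nb in oxidation state +5, the complex ion is [Nb...]^2+.
Charge balance with nitrate (-1) requires 1 complex ion per 2 nitrate.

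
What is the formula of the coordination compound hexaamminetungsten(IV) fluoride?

[W(NH3)6]F4

Ligands: 6 ammine (NH3, neutral). Ligand charge sum = 0.
With W in oxidation state +4, the complex ion is [W...]^4+.
Charge balance with fluoride (-1) requires 1 complex ion per 4 fluoride.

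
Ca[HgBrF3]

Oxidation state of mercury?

1 calcium outside the brackets (+2 each) → the complex ion is 2−.
Ligand charges: 1×Br = -1; 3×F = -3; sum -4.
Hg + (-4) = 2− ⇒ Hg is +2.

+2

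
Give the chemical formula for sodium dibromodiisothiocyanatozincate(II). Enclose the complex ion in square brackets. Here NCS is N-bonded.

Na2[ZnBr2(NCS)2]

Ligands: 2 bromo (Br, -1), 2 isothiocyanato (NCS, -1). Ligand charge sum = -4.
With Zn in oxidation state +2, the complex ion is [Zn...]^2−.
Charge balance with sodium (+1) requires 1 complex ion per 2 sodium.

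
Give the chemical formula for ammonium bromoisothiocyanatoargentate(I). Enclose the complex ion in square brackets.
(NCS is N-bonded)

NH4[AgBr(NCS)]

Ligands: 1 isothiocyanato (NCS, -1), 1 bromo (Br, -1). Ligand charge sum = -2.
Charge balance with ammonium (+1) requires 1 complex ion per 1 ammonium.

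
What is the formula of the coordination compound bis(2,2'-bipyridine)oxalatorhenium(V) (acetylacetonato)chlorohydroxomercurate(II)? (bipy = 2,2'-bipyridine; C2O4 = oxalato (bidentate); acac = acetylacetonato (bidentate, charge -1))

Cation [Re…]: ligand charges -2, Re(V) ⇒ ion charge 3+.
Anion [Hg…]: ligand charges -3, Hg(II) ⇒ ion charge 1−.
One 3+ cation requires 3 of the 1− anion.

[Re(bipy)2(C2O4)][Hg(acac)Cl(OH)]3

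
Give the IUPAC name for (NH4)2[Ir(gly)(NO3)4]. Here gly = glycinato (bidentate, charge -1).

The 2 ammonium counter-ions carry a total charge of +2, so each complex ion is 2−.
Ligand charges: 4×nitrato (-1 each), 1×glycinato (-1 each); total -5. So Ir + (-5) = 2−, giving Ir = +3.
The complex ion is anionic, so iridium takes the -ate form iridate(III).

ammonium (glycinato)tetranitratoiridate(III)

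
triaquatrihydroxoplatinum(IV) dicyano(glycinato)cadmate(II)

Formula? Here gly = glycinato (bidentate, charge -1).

Cation [Pt…]: ligand charges -3, Pt(IV) ⇒ ion charge 1+.
Anion [Cd…]: ligand charges -3, Cd(II) ⇒ ion charge 1−.
One 1+ cation balances one 1− anion.

[Pt(H2O)3(OH)3][Cd(CN)2(gly)]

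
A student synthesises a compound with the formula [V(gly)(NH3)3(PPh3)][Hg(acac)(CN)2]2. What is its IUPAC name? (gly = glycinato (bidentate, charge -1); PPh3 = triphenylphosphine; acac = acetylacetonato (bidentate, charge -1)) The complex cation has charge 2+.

triammine(glycinato)(triphenylphosphine)vanadium(III) (acetylacetonato)dicyanomercurate(II)

Both ions are complex: the cation is named first with the plain metal name, the anion second with the -ate form; each ion's ligands are alphabetised independently.
The complex cation is given as 2+; its ligand charges sum to -1, so V = +3.
With 2 anions per cation, each anion must be 2/2 = 1−.
Anion: ligand charges sum to -3; for the ion to be 1−, Hg = +2.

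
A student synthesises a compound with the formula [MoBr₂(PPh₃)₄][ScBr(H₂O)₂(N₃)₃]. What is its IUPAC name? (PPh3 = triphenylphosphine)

dibromotetrakis(triphenylphosphine)molybdenum(III) diaquatriazidobromoscandate(III)

Both ions are complex: the cation is named first with the plain metal name, the anion second with the -ate form; each ion's ligands are alphabetised independently.
Scandium is always +3 in its complexes; the anion's ligand charges sum to -4, so the complex anion is 1−.
A 1:1 salt means the cation carries the equal and opposite charge, 1+.
Cation: ligand charges sum to -2; for the ion to be 1+, Mo = +3.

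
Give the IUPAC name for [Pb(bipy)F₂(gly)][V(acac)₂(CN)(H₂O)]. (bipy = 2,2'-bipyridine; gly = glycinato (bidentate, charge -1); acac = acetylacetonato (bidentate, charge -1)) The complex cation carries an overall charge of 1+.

Both ions are complex: the cation is named first with the plain metal name, the anion second with the -ate form; each ion's ligands are alphabetised independently.
The complex cation is given as 1+; its ligand charges sum to -3, so Pb = +4.
A 1:1 salt means the anion carries the equal and opposite charge, 1−.
Anion: ligand charges sum to -3; for the ion to be 1−, V = +2.

(2,2'-bipyridine)difluoro(glycinato)lead(IV) bis(acetylacetonato)aquacyanovanadate(II)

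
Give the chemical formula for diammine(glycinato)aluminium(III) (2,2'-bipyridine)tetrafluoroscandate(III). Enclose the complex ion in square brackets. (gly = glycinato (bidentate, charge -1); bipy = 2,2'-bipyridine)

[Al(gly)(NH3)2][Sc(bipy)F4]2

Cation [Al…]: ligand charges -1, Al(III) ⇒ ion charge 2+.
Anion [Sc…]: ligand charges -4, Sc(III) ⇒ ion charge 1−.
One 2+ cation requires 2 of the 1− anion.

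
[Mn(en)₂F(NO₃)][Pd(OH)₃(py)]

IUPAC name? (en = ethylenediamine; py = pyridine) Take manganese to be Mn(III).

Both ions are complex: the cation is named first with the plain metal name, the anion second with the -ate form; each ion's ligands are alphabetised independently.
Mn is given as +3; the cation's ligand charges sum to -2, so the complex cation is 1+.
A 1:1 salt means the anion carries the equal and opposite charge, 1−.
Anion: ligand charges sum to -3; for the ion to be 1−, Pd = +2.

bis(ethylenediamine)fluoronitratomanganese(III) trihydroxo(pyridine)palladate(II)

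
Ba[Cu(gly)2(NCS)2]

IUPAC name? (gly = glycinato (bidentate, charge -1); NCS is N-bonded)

The 1 barium counter-ion carries a total charge of +2, so each complex ion is 2−.
Ligand charges: 2×glycinato (-1 each), 2×isothiocyanato (-1 each); total -4. So Cu + (-4) = 2−, giving Cu = +2.
Ligands are named alphabetically: glycinato before isothiocyanato.
The complex ion is anionic, so copper takes the -ate form cuprate(II).

barium bis(glycinato)diisothiocyanatocuprate(II)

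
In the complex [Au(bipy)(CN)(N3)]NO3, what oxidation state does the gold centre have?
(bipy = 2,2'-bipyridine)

1 nitrate outside the brackets (-1 each) → the complex ion is 1+.
Ligand charges: 1×CN = -1; 1×N3 = -1; 1×bipy neutral; sum -2.
Au + (-2) = 1+ ⇒ Au is +3.

+3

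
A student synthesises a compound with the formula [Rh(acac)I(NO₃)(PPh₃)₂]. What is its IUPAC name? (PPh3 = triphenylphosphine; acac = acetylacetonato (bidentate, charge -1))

(acetylacetonato)iodonitratobis(triphenylphosphine)rhodium(III)

There is no counter-ion, so the complex is neutral overall.
Ligand charges: 1×iodo (-1 each), 2×triphenylphosphine (neutral), 1×nitrato (-1 each), 1×acetylacetonato (-1 each); total -3. So Rh + (-3) = 0, giving Rh = +3.
Ligands are named alphabetically: acetylacetonato before iodo before nitrato before triphenylphosphine.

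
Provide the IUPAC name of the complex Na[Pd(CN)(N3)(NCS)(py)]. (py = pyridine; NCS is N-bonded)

The 1 sodium counter-ion carries a total charge of +1, so each complex ion is 1−.
Ligand charges: 1×pyridine (neutral), 1×isothiocyanato (-1 each), 1×azido (-1 each), 1×cyano (-1 each); total -3. So Pd + (-3) = 1−, giving Pd = +2.
The complex ion is anionic, so palladium takes the -ate form palladate(II).

sodium azidocyanoisothiocyanato(pyridine)palladate(II)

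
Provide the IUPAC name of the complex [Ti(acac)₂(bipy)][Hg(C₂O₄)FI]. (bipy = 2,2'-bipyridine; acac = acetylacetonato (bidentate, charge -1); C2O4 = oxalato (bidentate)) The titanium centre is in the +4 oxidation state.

bis(acetylacetonato)(2,2'-bipyridine)titanium(IV) fluoroiodooxalatomercurate(II)

Both ions are complex: the cation is named first with the plain metal name, the anion second with the -ate form; each ion's ligands are alphabetised independently.
Ti is given as +4; the cation's ligand charges sum to -2, so the complex cation is 2+.
A 1:1 salt means the anion carries the equal and opposite charge, 2−.
Anion: ligand charges sum to -4; for the ion to be 2−, Hg = +2.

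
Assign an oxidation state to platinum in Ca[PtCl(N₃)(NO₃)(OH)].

1 calcium outside the brackets (+2 each) → the complex ion is 2−.
Ligand charges: 1×OH = -1; 1×NO3 = -1; 1×Cl = -1; 1×N3 = -1; sum -4.
Pt + (-4) = 2− ⇒ Pt is +2.

+2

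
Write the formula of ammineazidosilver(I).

Ligands: 1 azido (N3, -1), 1 ammine (NH3, neutral). Ligand charge sum = -1.
With Ag in oxidation state +1, the complex ion is [Ag...].

[Ag(N3)(NH3)]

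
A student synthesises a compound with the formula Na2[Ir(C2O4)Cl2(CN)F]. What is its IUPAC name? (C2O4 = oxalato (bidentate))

The 2 sodium counter-ions carry a total charge of +2, so each complex ion is 2−.
Ligand charges: 2×chloro (-1 each), 1×fluoro (-1 each), 1×oxalato (-2 each), 1×cyano (-1 each); total -6. So Ir + (-6) = 2−, giving Ir = +4.
Ligands are named alphabetically: chloro before cyano before fluoro before oxalato.
The complex ion is anionic, so iridium takes the -ate form iridate(IV).

sodium dichlorocyanofluorooxalatoiridate(IV)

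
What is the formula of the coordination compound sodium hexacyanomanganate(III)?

Ligands: 6 cyano (CN, -1). Ligand charge sum = -6.
With Mn in oxidation state +3, the complex ion is [Mn...]^3−.
Charge balance with sodium (+1) requires 1 complex ion per 3 sodium.

Na3[Mn(CN)6]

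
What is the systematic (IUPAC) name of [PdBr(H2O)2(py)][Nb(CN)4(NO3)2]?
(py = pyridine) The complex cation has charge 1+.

The complex cation is given as 1+; its ligand charges sum to -1, so Pd = +2.
A 1:1 salt means the anion carries the equal and opposite charge, 1−.
Anion: ligand charges sum to -6; for the ion to be 1−, Nb = +5.

diaquabromo(pyridine)palladium(II) tetracyanodinitratoniobate(V)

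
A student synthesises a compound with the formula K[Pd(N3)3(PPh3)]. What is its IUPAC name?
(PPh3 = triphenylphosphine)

potassium triazido(triphenylphosphine)palladate(II)

The 1 potassium counter-ion carries a total charge of +1, so each complex ion is 1−.
Ligand charges: 3×azido (-1 each), 1×triphenylphosphine (neutral); total -3. So Pd + (-3) = 1−, giving Pd = +2.
Ligands are named alphabetically: azido before triphenylphosphine.
The complex ion is anionic, so palladium takes the -ate form palladate(II).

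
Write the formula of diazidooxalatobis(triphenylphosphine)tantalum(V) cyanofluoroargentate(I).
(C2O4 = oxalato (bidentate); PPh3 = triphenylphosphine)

[Ta(C2O4)(N3)2(PPh3)2][Ag(CN)F]

Cation [Ta…]: ligand charges -4, Ta(V) ⇒ ion charge 1+.
Anion [Ag…]: ligand charges -2, Ag(I) ⇒ ion charge 1−.
One 1+ cation balances one 1− anion.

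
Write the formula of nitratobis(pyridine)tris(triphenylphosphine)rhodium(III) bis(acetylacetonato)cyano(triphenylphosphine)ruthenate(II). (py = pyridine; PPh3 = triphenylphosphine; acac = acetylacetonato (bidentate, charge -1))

[Rh(NO3)(PPh3)3(py)2][Ru(acac)2(CN)(PPh3)]2

Cation [Rh…]: ligand charges -1, Rh(III) ⇒ ion charge 2+.
Anion [Ru…]: ligand charges -3, Ru(II) ⇒ ion charge 1−.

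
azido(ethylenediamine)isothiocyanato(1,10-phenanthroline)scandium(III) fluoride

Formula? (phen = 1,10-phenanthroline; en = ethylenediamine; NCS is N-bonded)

[Sc(en)(N3)(NCS)(phen)]F

Ligands: 1 1,10-phenanthroline (phen, neutral), 1 ethylenediamine (en, neutral), 1 isothiocyanato (NCS, -1), 1 azido (N3, -1). Ligand charge sum = -2.
With Sc in oxidation state +3, the complex ion is [Sc...]^1+.
Charge balance with fluoride (-1) requires 1 complex ion per 1 fluoride.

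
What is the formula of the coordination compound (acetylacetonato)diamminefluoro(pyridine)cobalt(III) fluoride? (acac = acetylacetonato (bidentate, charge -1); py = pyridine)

Ligands: 1 acetylacetonato (acac, -1), 1 pyridine (py, neutral), 2 ammine (NH3, neutral), 1 fluoro (F, -1). Ligand charge sum = -2.
With Co in oxidation state +3, the complex ion is [Co...]^1+.
Charge balance with fluoride (-1) requires 1 complex ion per 1 fluoride.

[Co(acac)F(NH3)2(py)]F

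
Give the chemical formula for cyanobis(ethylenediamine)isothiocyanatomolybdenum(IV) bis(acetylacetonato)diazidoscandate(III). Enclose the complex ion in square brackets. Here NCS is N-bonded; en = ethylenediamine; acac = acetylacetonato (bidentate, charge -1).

Cation [Mo…]: ligand charges -2, Mo(IV) ⇒ ion charge 2+.
Anion [Sc…]: ligand charges -4, Sc(III) ⇒ ion charge 1−.
One 2+ cation requires 2 of the 1− anion.

[Mo(CN)(en)2(NCS)][Sc(acac)2(N3)2]2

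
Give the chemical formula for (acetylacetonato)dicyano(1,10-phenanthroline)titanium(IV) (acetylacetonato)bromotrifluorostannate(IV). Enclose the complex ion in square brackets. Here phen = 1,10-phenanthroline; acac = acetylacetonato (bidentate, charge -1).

[Ti(acac)(CN)2(phen)][Sn(acac)BrF3]

Cation [Ti…]: ligand charges -3, Ti(IV) ⇒ ion charge 1+.
Anion [Sn…]: ligand charges -5, Sn(IV) ⇒ ion charge 1−.
One 1+ cation balances one 1− anion.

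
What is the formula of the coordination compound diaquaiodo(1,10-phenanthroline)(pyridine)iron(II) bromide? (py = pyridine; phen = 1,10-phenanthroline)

[Fe(H2O)2I(phen)(py)]Br

Ligands: 1 iodo (I, -1), 1 pyridine (py, neutral), 2 aqua (H2O, neutral), 1 1,10-phenanthroline (phen, neutral). Ligand charge sum = -1.
Charge balance with bromide (-1) requires 1 complex ion per 1 bromide.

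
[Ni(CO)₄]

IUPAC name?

There is no counter-ion, so the complex is neutral overall.
Ligand charges: 4×carbonyl (neutral); total 0. So Ni + (0) = 0, giving Ni = 0.

tetracarbonylnickel(0)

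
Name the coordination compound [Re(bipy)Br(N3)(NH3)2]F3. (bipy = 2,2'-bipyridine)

The 3 fluoride counter-ions carry a total charge of -3, so each complex ion is 3+.
Ligand charges: 2×ammine (neutral), 1×2,2'-bipyridine (neutral), 1×azido (-1 each), 1×bromo (-1 each); total -2. So Re + (-2) = 3+, giving Re = +5.
Ligands are named alphabetically: ammine before azido before bipyridine before bromo.

diammineazido(2,2'-bipyridine)bromorhenium(V) fluoride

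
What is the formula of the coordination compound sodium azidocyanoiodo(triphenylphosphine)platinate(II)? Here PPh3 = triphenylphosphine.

Na[Pt(CN)I(N3)(PPh3)]

Ligands: 1 azido (N3, -1), 1 cyano (CN, -1), 1 triphenylphosphine (PPh3, neutral), 1 iodo (I, -1). Ligand charge sum = -3.
With Pt in oxidation state +2, the complex ion is [Pt...]^1−.
Charge balance with sodium (+1) requires 1 complex ion per 1 sodium.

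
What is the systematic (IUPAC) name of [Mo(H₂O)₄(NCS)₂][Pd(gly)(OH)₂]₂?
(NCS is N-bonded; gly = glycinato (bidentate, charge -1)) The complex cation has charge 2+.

tetraaquadiisothiocyanatomolybdenum(IV) (glycinato)dihydroxopalladate(II)

The complex cation is given as 2+; its ligand charges sum to -2, so Mo = +4.
With 2 anions per cation, each anion must be 2/2 = 1−.
Anion: ligand charges sum to -3; for the ion to be 1−, Pd = +2.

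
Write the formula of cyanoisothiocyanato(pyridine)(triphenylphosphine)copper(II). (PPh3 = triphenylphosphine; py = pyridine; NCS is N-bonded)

[Cu(CN)(NCS)(PPh3)(py)]

Ligands: 1 triphenylphosphine (PPh3, neutral), 1 cyano (CN, -1), 1 pyridine (py, neutral), 1 isothiocyanato (NCS, -1). Ligand charge sum = -2.
With Cu in oxidation state +2, the complex ion is [Cu...].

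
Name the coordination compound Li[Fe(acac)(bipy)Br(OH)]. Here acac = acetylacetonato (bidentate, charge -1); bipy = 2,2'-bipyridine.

lithium (acetylacetonato)(2,2'-bipyridine)bromohydroxoferrate(II)

The 1 lithium counter-ion carries a total charge of +1, so each complex ion is 1−.
Ligand charges: 1×acetylacetonato (-1 each), 1×bromo (-1 each), 1×hydroxo (-1 each), 1×2,2'-bipyridine (neutral); total -3. So Fe + (-3) = 1−, giving Fe = +2.
Ligands are named alphabetically: acetylacetonato before bipyridine before bromo before hydroxo.
The complex ion is anionic, so iron takes the -ate form ferrate(II).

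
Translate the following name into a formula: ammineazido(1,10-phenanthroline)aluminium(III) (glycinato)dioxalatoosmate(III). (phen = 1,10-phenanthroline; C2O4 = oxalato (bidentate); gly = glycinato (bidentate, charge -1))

Cation [Al…]: ligand charges -1, Al(III) ⇒ ion charge 2+.
Anion [Os…]: ligand charges -5, Os(III) ⇒ ion charge 2−.
One 2+ cation balances one 2− anion.

[Al(N3)(NH3)(phen)][Os(C2O4)2(gly)]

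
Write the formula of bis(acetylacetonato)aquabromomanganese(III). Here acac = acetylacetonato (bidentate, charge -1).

[Mn(acac)2Br(H2O)]

Ligands: 2 acetylacetonato (acac, -1), 1 aqua (H2O, neutral), 1 bromo (Br, -1). Ligand charge sum = -3.
With Mn in oxidation state +3, the complex ion is [Mn...].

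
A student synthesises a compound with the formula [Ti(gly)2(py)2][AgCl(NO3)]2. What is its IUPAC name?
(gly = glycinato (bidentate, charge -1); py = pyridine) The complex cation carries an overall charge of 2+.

Both ions are complex: the cation is named first with the plain metal name, the anion second with the -ate form; each ion's ligands are alphabetised independently.
The complex cation is given as 2+; its ligand charges sum to -2, so Ti = +4.
With 2 anions per cation, each anion must be 2/2 = 1−.
Anion: ligand charges sum to -2; for the ion to be 1−, Ag = +1.

bis(glycinato)bis(pyridine)titanium(IV) chloronitratoargentate(I)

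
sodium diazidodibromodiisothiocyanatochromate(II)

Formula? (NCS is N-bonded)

Ligands: 2 bromo (Br, -1), 2 isothiocyanato (NCS, -1), 2 azido (N3, -1). Ligand charge sum = -6.
With Cr in oxidation state +2, the complex ion is [Cr...]^4−.
Charge balance with sodium (+1) requires 1 complex ion per 4 sodium.

Na4[CrBr2(N3)2(NCS)2]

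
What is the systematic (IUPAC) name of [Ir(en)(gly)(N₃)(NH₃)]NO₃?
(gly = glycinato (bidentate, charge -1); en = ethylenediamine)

ammineazido(ethylenediamine)(glycinato)iridium(III) nitrate

The 1 nitrate counter-ion carries a total charge of -1, so each complex ion is 1+.
Ligand charges: 1×glycinato (-1 each), 1×ethylenediamine (neutral), 1×azido (-1 each), 1×ammine (neutral); total -2. So Ir + (-2) = 1+, giving Ir = +3.
Ligands are named alphabetically: ammine before azido before ethylenediamine before glycinato.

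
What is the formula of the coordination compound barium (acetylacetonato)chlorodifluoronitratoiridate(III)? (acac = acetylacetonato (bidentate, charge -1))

Ba[Ir(acac)ClF2(NO3)]

Ligands: 1 nitrato (NO3, -1), 1 acetylacetonato (acac, -1), 1 chloro (Cl, -1), 2 fluoro (F, -1). Ligand charge sum = -5.
With Ir in oxidation state +3, the complex ion is [Ir...]^2−.
Charge balance with barium (+2) requires 1 complex ion per 1 barium.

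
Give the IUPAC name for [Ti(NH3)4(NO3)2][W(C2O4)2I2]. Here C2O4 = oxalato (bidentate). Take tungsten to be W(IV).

W is given as +4; the anion's ligand charges sum to -6, so the complex anion is 2−.
A 1:1 salt means the cation carries the equal and opposite charge, 2+.
Cation: ligand charges sum to -2; for the ion to be 2+, Ti = +4.

tetraamminedinitratotitanium(IV) diiododioxalatotungstate(IV)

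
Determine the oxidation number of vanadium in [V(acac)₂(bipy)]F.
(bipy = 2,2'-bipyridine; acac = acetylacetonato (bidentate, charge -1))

1 fluoride outside the brackets (-1 each) → the complex ion is 1+.
Ligand charges: 1×bipy neutral; 2×acac = -2; sum -2.
V + (-2) = 1+ ⇒ V is +3.

+3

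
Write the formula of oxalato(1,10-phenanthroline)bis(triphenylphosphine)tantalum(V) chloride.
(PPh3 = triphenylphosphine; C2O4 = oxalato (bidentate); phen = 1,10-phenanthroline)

[Ta(C2O4)(phen)(PPh3)2]Cl3

Ligands: 2 triphenylphosphine (PPh3, neutral), 1 oxalato (C2O4, -2), 1 1,10-phenanthroline (phen, neutral). Ligand charge sum = -2.
With Ta in oxidation state +5, the complex ion is [Ta...]^3+.
Charge balance with chloride (-1) requires 1 complex ion per 3 chloride.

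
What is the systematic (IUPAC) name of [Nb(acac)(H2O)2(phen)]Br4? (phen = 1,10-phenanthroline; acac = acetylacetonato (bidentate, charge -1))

(acetylacetonato)diaqua(1,10-phenanthroline)niobium(V) bromide

The 4 bromide counter-ions carry a total charge of -4, so each complex ion is 4+.
Ligand charges: 1×1,10-phenanthroline (neutral), 1×acetylacetonato (-1 each), 2×aqua (neutral); total -1. So Nb + (-1) = 4+, giving Nb = +5.
Ligands are named alphabetically: acetylacetonato before aqua before phenanthroline.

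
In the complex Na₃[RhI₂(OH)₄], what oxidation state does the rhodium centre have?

3 sodium outside the brackets (+1 each) → the complex ion is 3−.
Ligand charges: 4×OH = -4; 2×I = -2; sum -6.
Rh + (-6) = 3− ⇒ Rh is +3.

+3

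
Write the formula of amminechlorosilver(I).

Ligands: 1 ammine (NH3, neutral), 1 chloro (Cl, -1). Ligand charge sum = -1.
With Ag in oxidation state +1, the complex ion is [Ag...].

[AgCl(NH3)]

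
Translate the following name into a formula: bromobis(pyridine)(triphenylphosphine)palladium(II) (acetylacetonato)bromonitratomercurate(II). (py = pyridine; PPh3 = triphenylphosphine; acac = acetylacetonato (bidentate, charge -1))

Cation [Pd…]: ligand charges -1, Pd(II) ⇒ ion charge 1+.
Anion [Hg…]: ligand charges -3, Hg(II) ⇒ ion charge 1−.

[PdBr(PPh3)(py)2][Hg(acac)Br(NO3)]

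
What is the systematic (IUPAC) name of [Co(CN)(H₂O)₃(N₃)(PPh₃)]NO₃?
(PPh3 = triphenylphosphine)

triaquaazidocyano(triphenylphosphine)cobalt(III) nitrate

The 1 nitrate counter-ion carries a total charge of -1, so each complex ion is 1+.
Ligand charges: 1×triphenylphosphine (neutral), 1×azido (-1 each), 3×aqua (neutral), 1×cyano (-1 each); total -2. So Co + (-2) = 1+, giving Co = +3.
Ligands are named alphabetically: aqua before azido before cyano before triphenylphosphine.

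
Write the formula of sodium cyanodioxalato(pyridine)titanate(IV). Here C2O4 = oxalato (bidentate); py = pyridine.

Na[Ti(C2O4)2(CN)(py)]

Ligands: 2 oxalato (C2O4, -2), 1 pyridine (py, neutral), 1 cyano (CN, -1). Ligand charge sum = -5.
With Ti in oxidation state +4, the complex ion is [Ti...]^1−.
Charge balance with sodium (+1) requires 1 complex ion per 1 sodium.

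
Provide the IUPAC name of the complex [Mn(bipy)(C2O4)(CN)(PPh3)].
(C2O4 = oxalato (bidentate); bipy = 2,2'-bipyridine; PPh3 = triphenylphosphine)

There is no counter-ion, so the complex is neutral overall.
Ligand charges: 1×oxalato (-2 each), 1×cyano (-1 each), 1×2,2'-bipyridine (neutral), 1×triphenylphosphine (neutral); total -3. So Mn + (-3) = 0, giving Mn = +3.
Ligands are named alphabetically: bipyridine before cyano before oxalato before triphenylphosphine.

(2,2'-bipyridine)cyanooxalato(triphenylphosphine)manganese(III)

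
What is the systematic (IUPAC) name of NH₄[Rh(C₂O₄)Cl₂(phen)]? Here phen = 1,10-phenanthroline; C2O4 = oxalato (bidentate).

ammonium dichlorooxalato(1,10-phenanthroline)rhodate(III)

The 1 ammonium counter-ion carries a total charge of +1, so each complex ion is 1−.
Ligand charges: 1×1,10-phenanthroline (neutral), 1×oxalato (-2 each), 2×chloro (-1 each); total -4. So Rh + (-4) = 1−, giving Rh = +3.
Ligands are named alphabetically: chloro before oxalato before phenanthroline.
The complex ion is anionic, so rhodium takes the -ate form rhodate(III).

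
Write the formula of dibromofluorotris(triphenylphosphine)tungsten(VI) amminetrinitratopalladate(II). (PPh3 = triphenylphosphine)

Cation [W…]: ligand charges -3, W(VI) ⇒ ion charge 3+.
Anion [Pd…]: ligand charges -3, Pd(II) ⇒ ion charge 1−.

[WBr2F(PPh3)3][Pd(NH3)(NO3)3]3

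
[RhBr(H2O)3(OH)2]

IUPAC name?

triaquabromodihydroxorhodium(III)

There is no counter-ion, so the complex is neutral overall.
Ligand charges: 1×bromo (-1 each), 3×aqua (neutral), 2×hydroxo (-1 each); total -3. So Rh + (-3) = 0, giving Rh = +3.
Ligands are named alphabetically: aqua before bromo before hydroxo.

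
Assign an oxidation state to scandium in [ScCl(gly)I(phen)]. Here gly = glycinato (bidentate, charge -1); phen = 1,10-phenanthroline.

+3

No counter-ion: the bracketed complex is neutral.
Ligand charges: 1×gly = -1; 1×I = -1; 1×phen neutral; 1×Cl = -1; sum -3.
Sc + (-3) = 0 ⇒ Sc is +3.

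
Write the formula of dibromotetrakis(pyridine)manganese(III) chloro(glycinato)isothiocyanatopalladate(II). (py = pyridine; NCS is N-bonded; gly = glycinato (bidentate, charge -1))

Cation [Mn…]: ligand charges -2, Mn(III) ⇒ ion charge 1+.
Anion [Pd…]: ligand charges -3, Pd(II) ⇒ ion charge 1−.
One 1+ cation balances one 1− anion.

[MnBr2(py)4][PdCl(gly)(NCS)]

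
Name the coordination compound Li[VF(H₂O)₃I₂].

lithium triaquafluorodiiodovanadate(II)

The 1 lithium counter-ion carries a total charge of +1, so each complex ion is 1−.
Ligand charges: 3×aqua (neutral), 2×iodo (-1 each), 1×fluoro (-1 each); total -3. So V + (-3) = 1−, giving V = +2.
Ligands are named alphabetically: aqua before fluoro before iodo.
The complex ion is anionic, so vanadium takes the -ate form vanadate(II).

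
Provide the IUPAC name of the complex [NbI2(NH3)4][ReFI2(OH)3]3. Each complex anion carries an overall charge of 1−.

The complex anion is given as 1−; its ligand charges sum to -6, so Re = +5.
With 3 anions per cation, the cation must be 3×1 = 3+.
Cation: ligand charges sum to -2; for the ion to be 3+, Nb = +5.

tetraamminediiodoniobium(V) fluorotrihydroxodiiodorhenate(V)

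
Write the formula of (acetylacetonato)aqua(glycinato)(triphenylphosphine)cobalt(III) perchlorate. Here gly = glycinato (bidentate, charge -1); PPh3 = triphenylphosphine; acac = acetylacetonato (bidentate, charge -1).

[Co(acac)(gly)(H2O)(PPh3)]ClO4

Ligands: 1 aqua (H2O, neutral), 1 glycinato (gly, -1), 1 triphenylphosphine (PPh3, neutral), 1 acetylacetonato (acac, -1). Ligand charge sum = -2.
Charge balance with perchlorate (-1) requires 1 complex ion per 1 perchlorate.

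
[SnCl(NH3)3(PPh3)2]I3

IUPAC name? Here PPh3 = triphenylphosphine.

The 3 iodide counter-ions carry a total charge of -3, so each complex ion is 3+.
Ligand charges: 2×triphenylphosphine (neutral), 3×ammine (neutral), 1×chloro (-1 each); total -1. So Sn + (-1) = 3+, giving Sn = +4.
Ligands are named alphabetically: ammine before chloro before triphenylphosphine.

triamminechlorobis(triphenylphosphine)tin(IV) iodide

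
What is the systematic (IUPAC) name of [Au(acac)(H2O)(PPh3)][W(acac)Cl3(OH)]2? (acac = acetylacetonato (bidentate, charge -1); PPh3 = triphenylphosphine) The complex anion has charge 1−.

The complex anion is given as 1−; its ligand charges sum to -5, so W = +4.
With 2 anions per cation, the cation must be 2×1 = 2+.
Cation: ligand charges sum to -1; for the ion to be 2+, Au = +3.

(acetylacetonato)aqua(triphenylphosphine)gold(III) (acetylacetonato)trichlorohydroxotungstate(IV)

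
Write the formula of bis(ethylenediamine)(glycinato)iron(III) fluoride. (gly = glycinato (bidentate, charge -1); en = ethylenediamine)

[Fe(en)2(gly)]F2

Ligands: 1 glycinato (gly, -1), 2 ethylenediamine (en, neutral). Ligand charge sum = -1.
With Fe in oxidation state +3, the complex ion is [Fe...]^2+.
Charge balance with fluoride (-1) requires 1 complex ion per 2 fluoride.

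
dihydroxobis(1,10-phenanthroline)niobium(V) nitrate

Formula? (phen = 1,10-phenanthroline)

Ligands: 2 hydroxo (OH, -1), 2 1,10-phenanthroline (phen, neutral). Ligand charge sum = -2.
Charge balance with nitrate (-1) requires 1 complex ion per 3 nitrate.

[Nb(OH)2(phen)2](NO3)3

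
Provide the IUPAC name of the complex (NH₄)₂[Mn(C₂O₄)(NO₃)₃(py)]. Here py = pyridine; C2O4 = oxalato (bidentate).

The 2 ammonium counter-ions carry a total charge of +2, so each complex ion is 2−.
Ligand charges: 1×pyridine (neutral), 3×nitrato (-1 each), 1×oxalato (-2 each); total -5. So Mn + (-5) = 2−, giving Mn = +3.
The complex ion is anionic, so manganese takes the -ate form manganate(III).

ammonium trinitratooxalato(pyridine)manganate(III)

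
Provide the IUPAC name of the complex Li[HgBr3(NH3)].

The 1 lithium counter-ion carries a total charge of +1, so each complex ion is 1−.
Ligand charges: 3×bromo (-1 each), 1×ammine (neutral); total -3. So Hg + (-3) = 1−, giving Hg = +2.
Ligands are named alphabetically: ammine before bromo.
The complex ion is anionic, so mercury takes the -ate form mercurate(II).

lithium amminetribromomercurate(II)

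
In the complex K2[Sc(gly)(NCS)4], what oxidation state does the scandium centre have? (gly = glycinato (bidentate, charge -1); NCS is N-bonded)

2 potassium outside the brackets (+1 each) → the complex ion is 2−.
Ligand charges: 1×gly = -1; 4×NCS = -4; sum -5.
Sc + (-5) = 2− ⇒ Sc is +3.

+3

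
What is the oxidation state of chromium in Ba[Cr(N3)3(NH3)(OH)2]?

1 barium outside the brackets (+2 each) → the complex ion is 2−.
Ligand charges: 2×OH = -2; 3×N3 = -3; 1×NH3 neutral; sum -5.
Cr + (-5) = 2− ⇒ Cr is +3.

+3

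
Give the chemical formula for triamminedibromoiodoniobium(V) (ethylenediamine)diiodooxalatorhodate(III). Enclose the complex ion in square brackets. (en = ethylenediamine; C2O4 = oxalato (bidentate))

[NbBr2I(NH3)3][Rh(C2O4)(en)I2]2

Cation [Nb…]: ligand charges -3, Nb(V) ⇒ ion charge 2+.
Anion [Rh…]: ligand charges -4, Rh(III) ⇒ ion charge 1−.
One 2+ cation requires 2 of the 1− anion.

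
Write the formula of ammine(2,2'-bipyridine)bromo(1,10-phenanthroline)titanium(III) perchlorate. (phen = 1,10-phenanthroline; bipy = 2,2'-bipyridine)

Ligands: 1 1,10-phenanthroline (phen, neutral), 1 bromo (Br, -1), 1 2,2'-bipyridine (bipy, neutral), 1 ammine (NH3, neutral). Ligand charge sum = -1.
With Ti in oxidation state +3, the complex ion is [Ti...]^2+.
Charge balance with perchlorate (-1) requires 1 complex ion per 2 perchlorate.

[Ti(bipy)Br(NH3)(phen)](ClO4)2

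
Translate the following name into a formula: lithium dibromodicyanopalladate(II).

Li2[PdBr2(CN)2]

Ligands: 2 bromo (Br, -1), 2 cyano (CN, -1). Ligand charge sum = -4.
With Pd in oxidation state +2, the complex ion is [Pd...]^2−.
Charge balance with lithium (+1) requires 1 complex ion per 2 lithium.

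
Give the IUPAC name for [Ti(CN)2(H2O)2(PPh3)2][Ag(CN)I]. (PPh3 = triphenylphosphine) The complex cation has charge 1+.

diaquadicyanobis(triphenylphosphine)titanium(III) cyanoiodoargentate(I)

The complex cation is given as 1+; its ligand charges sum to -2, so Ti = +3.
A 1:1 salt means the anion carries the equal and opposite charge, 1−.
Anion: ligand charges sum to -2; for the ion to be 1−, Ag = +1.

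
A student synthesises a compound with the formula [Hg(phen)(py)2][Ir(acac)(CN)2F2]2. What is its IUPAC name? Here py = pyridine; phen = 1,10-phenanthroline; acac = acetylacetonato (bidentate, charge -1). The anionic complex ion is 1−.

(1,10-phenanthroline)bis(pyridine)mercury(II) (acetylacetonato)dicyanodifluoroiridate(IV)

The complex anion is given as 1−; its ligand charges sum to -5, so Ir = +4.
With 2 anions per cation, the cation must be 2×1 = 2+.
Cation: ligand charges sum to 0; for the ion to be 2+, Hg = +2.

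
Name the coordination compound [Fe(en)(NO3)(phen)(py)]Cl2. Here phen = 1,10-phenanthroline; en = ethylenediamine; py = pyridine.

The 2 chloride counter-ions carry a total charge of -2, so each complex ion is 2+.
Ligand charges: 1×1,10-phenanthroline (neutral), 1×ethylenediamine (neutral), 1×pyridine (neutral), 1×nitrato (-1 each); total -1. So Fe + (-1) = 2+, giving Fe = +3.
Ligands are named alphabetically: ethylenediamine before nitrato before phenanthroline before pyridine.

(ethylenediamine)nitrato(1,10-phenanthroline)(pyridine)iron(III) chloride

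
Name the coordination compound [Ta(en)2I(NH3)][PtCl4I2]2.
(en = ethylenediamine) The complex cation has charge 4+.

Both ions are complex: the cation is named first with the plain metal name, the anion second with the -ate form; each ion's ligands are alphabetised independently.
The complex cation is given as 4+; its ligand charges sum to -1, so Ta = +5.
With 2 anions per cation, each anion must be 4/2 = 2−.
Anion: ligand charges sum to -6; for the ion to be 2−, Pt = +4.

amminebis(ethylenediamine)iodotantalum(V) tetrachlorodiiodoplatinate(IV)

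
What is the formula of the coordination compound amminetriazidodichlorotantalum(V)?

[TaCl2(N3)3(NH3)]

Ligands: 3 azido (N3, -1), 2 chloro (Cl, -1), 1 ammine (NH3, neutral). Ligand charge sum = -5.
With Ta in oxidation state +5, the complex ion is [Ta...].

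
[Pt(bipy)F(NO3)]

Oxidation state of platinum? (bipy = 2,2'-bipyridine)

+2

No counter-ion: the bracketed complex is neutral.
Ligand charges: 1×bipy neutral; 1×NO3 = -1; 1×F = -1; sum -2.
Pt + (-2) = 0 ⇒ Pt is +2.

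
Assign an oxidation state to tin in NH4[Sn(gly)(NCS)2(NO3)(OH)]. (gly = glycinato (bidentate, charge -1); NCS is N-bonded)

+4

1 ammonium outside the brackets (+1 each) → the complex ion is 1−.
Ligand charges: 1×gly = -1; 1×NO3 = -1; 2×NCS = -2; 1×OH = -1; sum -5.
Sn + (-5) = 1− ⇒ Sn is +4.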